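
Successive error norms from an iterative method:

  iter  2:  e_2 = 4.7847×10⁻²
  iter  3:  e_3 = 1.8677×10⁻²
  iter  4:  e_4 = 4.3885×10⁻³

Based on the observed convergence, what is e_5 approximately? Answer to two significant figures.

First estimate the order: p ≈ ln(e_4/e_3) / ln(e_3/e_2) = ln(4.3885×10⁻³/1.8677×10⁻²)/ln(1.8677×10⁻²/4.7847×10⁻²) = ln(0.234968)/ln(0.390348) ≈ 1.5396.
Then e_5 ≈ e_4·(e_4/e_3)^p = 4.3885×10⁻³·(0.234968)^1.5396 = 4.3885×10⁻³·0.107549 ≈ 0.000472.

4.7e-4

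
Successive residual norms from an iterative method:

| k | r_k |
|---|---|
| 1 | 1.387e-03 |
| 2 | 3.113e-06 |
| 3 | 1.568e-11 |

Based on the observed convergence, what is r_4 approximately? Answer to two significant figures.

First estimate the order: p ≈ ln(r_3/r_2) / ln(r_2/r_1) = ln(1.568e-11/3.113e-06)/ln(3.113e-06/1.387e-03) = ln(5.03694e-06)/ln(0.00224441) ≈ 2.0000.
Then r_4 ≈ r_3·(r_3/r_2)^p = 1.568e-11·(5.03694e-06)^2.0000 = 1.568e-11·2.53708e-11 ≈ 3.978e-22.

4.0e-22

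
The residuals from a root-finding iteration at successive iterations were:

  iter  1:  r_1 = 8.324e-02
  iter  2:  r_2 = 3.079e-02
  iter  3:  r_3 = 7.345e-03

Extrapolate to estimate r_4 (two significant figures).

First estimate the order: p ≈ ln(r_3/r_2) / ln(r_2/r_1) = ln(7.345e-03/3.079e-02)/ln(3.079e-02/8.324e-02) = ln(0.238551)/ln(0.369894) ≈ 1.4410.
Then r_4 ≈ r_3·(r_3/r_2)^p = 7.345e-03·(0.238551)^1.4410 = 7.345e-03·0.126793 ≈ 0.0009313.

9.3e-4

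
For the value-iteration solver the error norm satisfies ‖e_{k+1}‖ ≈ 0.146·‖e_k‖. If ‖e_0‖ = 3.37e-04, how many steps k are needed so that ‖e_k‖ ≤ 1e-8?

6

After k steps, ‖e_k‖ ≈ 3.37e-04·0.146^k.
Need 0.146^k ≤ 1e-8/3.37e-04 = 2.96736e-05.
k ≥ ln(2.96736e-05)/ln(0.146) = -10.4253/-1.92415 = 5.418.
Smallest integer k = 6.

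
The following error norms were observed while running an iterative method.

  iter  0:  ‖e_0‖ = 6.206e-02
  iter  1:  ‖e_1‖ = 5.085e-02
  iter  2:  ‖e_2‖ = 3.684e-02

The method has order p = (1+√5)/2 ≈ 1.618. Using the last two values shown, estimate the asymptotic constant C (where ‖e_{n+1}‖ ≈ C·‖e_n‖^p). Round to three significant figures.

4.57

C ≈ ‖e_2‖ / ‖e_1‖^1.618
  = 3.684e-02 / (5.085e-02)^1.618
  = 3.684e-02 / 0.00806824 ≈ 4.5661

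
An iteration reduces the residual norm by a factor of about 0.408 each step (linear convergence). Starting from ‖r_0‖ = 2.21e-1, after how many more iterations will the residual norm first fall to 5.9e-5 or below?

After k steps, ‖r_k‖ ≈ 2.21e-1·0.408^k.
Need 0.408^k ≤ 5.9e-5/2.21e-1 = 0.000266968.
k ≥ ln(0.000266968)/ln(0.408) = -8.2284/-0.89649 = 9.178.
Smallest integer k = 10.

10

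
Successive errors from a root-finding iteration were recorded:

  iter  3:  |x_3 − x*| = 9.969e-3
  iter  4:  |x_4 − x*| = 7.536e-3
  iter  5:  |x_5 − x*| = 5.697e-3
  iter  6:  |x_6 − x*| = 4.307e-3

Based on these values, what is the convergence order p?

1

Consecutive ratios: |x_6 − x*|/|x_5 − x*| = 4.307e-3/5.697e-3 = 0.756012, |x_5 − x*|/|x_4 − x*| = 5.697e-3/7.536e-3 = 0.755971.
p ≈ ln(0.756012)/ln(0.755971) = -0.2797/-0.2798 ≈ 1.00.
So the convergence is linear (order 1).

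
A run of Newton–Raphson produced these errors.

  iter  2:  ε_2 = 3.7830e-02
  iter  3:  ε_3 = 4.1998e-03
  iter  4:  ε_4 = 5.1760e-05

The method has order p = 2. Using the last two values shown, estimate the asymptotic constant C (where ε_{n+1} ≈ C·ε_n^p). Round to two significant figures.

2.9

C ≈ ε_4 / ε_3^2
  = 5.1760e-05 / (4.1998e-03)^2
  = 5.1760e-05 / 1.76383e-05 ≈ 2.9345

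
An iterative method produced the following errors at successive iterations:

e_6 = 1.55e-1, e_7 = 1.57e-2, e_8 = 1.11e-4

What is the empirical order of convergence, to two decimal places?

p ≈ ln(e_8/e_7) / ln(e_7/e_6)
  = ln(1.11e-4/1.57e-2) / ln(1.57e-2/1.55e-1)
  = ln(0.00707006) / ln(0.10129)
  = -4.95189 / -2.28977 ≈ 2.16261

2.16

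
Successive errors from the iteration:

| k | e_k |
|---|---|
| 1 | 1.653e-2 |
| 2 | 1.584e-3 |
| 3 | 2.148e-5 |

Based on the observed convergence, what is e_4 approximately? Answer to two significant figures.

First estimate the order: p ≈ ln(e_3/e_2) / ln(e_2/e_1) = ln(2.148e-5/1.584e-3)/ln(1.584e-3/1.653e-2) = ln(0.0135606)/ln(0.0958258) ≈ 1.8338.
Then e_4 ≈ e_3·(e_3/e_2)^p = 2.148e-5·(0.0135606)^1.8338 = 2.148e-5·0.000375814 ≈ 8.072e-09.

8.1e-9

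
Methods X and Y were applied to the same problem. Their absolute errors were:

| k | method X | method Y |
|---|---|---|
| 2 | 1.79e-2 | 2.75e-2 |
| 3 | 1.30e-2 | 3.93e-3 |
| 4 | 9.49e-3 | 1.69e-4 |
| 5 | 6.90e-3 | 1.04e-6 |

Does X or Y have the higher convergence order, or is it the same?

Method X: p ≈ ln(6.90e-3/9.49e-3)/ln(9.49e-3/1.30e-2) ≈ 1.01.
Method Y: p ≈ ln(1.04e-6/1.69e-4)/ln(1.69e-4/3.93e-3) ≈ 1.62.
Method Y has the higher order (≈1.6 vs ≈1.0).

Y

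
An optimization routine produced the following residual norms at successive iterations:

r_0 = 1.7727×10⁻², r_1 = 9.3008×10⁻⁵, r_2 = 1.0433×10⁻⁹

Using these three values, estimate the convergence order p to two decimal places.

2.17

p ≈ ln(r_2/r_1) / ln(r_1/r_0)
  = ln(1.0433×10⁻⁹/9.3008×10⁻⁵) / ln(9.3008×10⁻⁵/1.7727×10⁻²)
  = ln(1.12173e-05) / ln(0.00524669)
  = -11.39805 / -5.25016 ≈ 2.17099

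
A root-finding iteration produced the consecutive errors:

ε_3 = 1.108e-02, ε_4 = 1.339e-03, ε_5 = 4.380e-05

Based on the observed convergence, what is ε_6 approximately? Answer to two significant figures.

1.7e-7

First estimate the order: p ≈ ln(ε_5/ε_4) / ln(ε_4/ε_3) = ln(4.380e-05/1.339e-03)/ln(1.339e-03/1.108e-02) = ln(0.032711)/ln(0.120848) ≈ 1.6184.
Then ε_6 ≈ ε_5·(ε_5/ε_4)^p = 4.380e-05·(0.032711)^1.6184 = 4.380e-05·0.00394621 ≈ 1.728e-07.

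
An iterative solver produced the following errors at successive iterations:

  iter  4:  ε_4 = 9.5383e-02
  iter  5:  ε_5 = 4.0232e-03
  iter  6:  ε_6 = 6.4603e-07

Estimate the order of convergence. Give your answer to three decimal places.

2.760

p ≈ ln(ε_6/ε_5) / ln(ε_5/ε_4)
  = ln(6.4603e-07/4.0232e-03) / ln(4.0232e-03/9.5383e-02)
  = ln(0.000160576) / ln(0.0421794)
  = -8.736743 / -3.165823 ≈ 2.759707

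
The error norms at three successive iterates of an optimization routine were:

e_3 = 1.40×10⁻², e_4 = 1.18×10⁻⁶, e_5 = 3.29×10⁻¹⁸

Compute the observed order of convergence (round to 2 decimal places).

p ≈ ln(e_5/e_4) / ln(e_4/e_3)
  = ln(3.29×10⁻¹⁸/1.18×10⁻⁶) / ln(1.18×10⁻⁶/1.40×10⁻²)
  = ln(2.78814e-12) / ln(8.42857e-05)
  = -26.60565 / -9.38130 ≈ 2.83603

2.84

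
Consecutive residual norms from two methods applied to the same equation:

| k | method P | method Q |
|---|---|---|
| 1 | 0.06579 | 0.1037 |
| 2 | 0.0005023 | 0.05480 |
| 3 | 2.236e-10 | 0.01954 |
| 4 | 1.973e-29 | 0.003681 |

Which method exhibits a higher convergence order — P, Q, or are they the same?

Method P: p ≈ ln(1.973e-29/2.236e-10)/ln(2.236e-10/0.0005023) ≈ 3.00.
Method Q: p ≈ ln(0.003681/0.01954)/ln(0.01954/0.05480) ≈ 1.62.
Method P has the higher order (≈3.0 vs ≈1.6).

P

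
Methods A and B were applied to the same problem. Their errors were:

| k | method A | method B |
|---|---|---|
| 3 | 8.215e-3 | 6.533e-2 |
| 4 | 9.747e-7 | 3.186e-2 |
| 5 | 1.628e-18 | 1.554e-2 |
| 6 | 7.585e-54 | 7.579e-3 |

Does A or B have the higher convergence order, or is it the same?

Method A: p ≈ ln(7.585e-54/1.628e-18)/ln(1.628e-18/9.747e-7) ≈ 3.00.
Method B: p ≈ ln(7.579e-3/1.554e-2)/ln(1.554e-2/3.186e-2) ≈ 1.00.
Method A has the higher order (≈3.0 vs ≈1.0).

A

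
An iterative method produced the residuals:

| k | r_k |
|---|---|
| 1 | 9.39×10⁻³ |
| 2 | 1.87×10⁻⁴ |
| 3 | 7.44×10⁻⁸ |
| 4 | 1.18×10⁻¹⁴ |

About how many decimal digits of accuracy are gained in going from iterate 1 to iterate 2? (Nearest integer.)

Digits gained ≈ log₁₀(r_1/r_2) = log₁₀(9.39×10⁻³/1.87×10⁻⁴) = log₁₀(50.2139) ≈ 1.701.

2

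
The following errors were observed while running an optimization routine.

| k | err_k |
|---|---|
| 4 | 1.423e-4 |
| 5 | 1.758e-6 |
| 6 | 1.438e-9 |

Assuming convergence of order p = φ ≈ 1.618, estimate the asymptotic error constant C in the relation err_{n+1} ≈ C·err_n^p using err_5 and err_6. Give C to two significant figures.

2.9

C ≈ err_6 / err_5^1.618
  = 1.438e-9 / (1.758e-6)^1.618
  = 1.438e-9 / 4.88023e-10 ≈ 2.9466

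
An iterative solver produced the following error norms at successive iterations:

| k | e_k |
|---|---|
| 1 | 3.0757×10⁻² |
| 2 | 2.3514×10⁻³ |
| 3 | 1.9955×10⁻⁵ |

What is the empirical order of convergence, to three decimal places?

1.855

p ≈ ln(e_3/e_2) / ln(e_2/e_1)
  = ln(1.9955×10⁻⁵/2.3514×10⁻³) / ln(2.3514×10⁻³/3.0757×10⁻²)
  = ln(0.00848643) / ln(0.0764509)
  = -4.769287 / -2.571107 ≈ 1.854955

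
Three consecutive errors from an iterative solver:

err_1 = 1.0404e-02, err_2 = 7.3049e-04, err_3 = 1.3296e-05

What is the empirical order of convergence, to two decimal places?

1.51

p ≈ ln(err_3/err_2) / ln(err_2/err_1)
  = ln(1.3296e-05/7.3049e-04) / ln(7.3049e-04/1.0404e-02)
  = ln(0.0182015) / ln(0.0702124)
  = -4.00625 / -2.65623 ≈ 1.50825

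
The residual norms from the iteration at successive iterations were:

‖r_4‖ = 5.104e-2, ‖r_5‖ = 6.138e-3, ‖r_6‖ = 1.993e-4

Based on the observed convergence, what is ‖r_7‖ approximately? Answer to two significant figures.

7.8e-7

First estimate the order: p ≈ ln(‖r_6‖/‖r_5‖) / ln(‖r_5‖/‖r_4‖) = ln(1.993e-4/6.138e-3)/ln(6.138e-3/5.104e-2) = ln(0.0324699)/ln(0.120259) ≈ 1.6182.
Then ‖r_7‖ ≈ ‖r_6‖·(‖r_6‖/‖r_5‖)^p = 1.993e-4·(0.0324699)^1.6182 = 1.993e-4·0.00390192 ≈ 7.777e-07.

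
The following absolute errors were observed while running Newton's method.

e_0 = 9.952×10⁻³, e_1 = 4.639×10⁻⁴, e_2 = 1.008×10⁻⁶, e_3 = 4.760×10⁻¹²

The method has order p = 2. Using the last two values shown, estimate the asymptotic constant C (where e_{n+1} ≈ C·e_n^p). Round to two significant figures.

4.7

C ≈ e_3 / e_2^2
  = 4.760×10⁻¹² / (1.008×10⁻⁶)^2
  = 4.760×10⁻¹² / 1.01606e-12 ≈ 4.6847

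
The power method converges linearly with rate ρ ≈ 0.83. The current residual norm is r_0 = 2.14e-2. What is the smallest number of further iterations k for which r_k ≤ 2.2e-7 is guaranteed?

62

After k steps, r_k ≈ 2.14e-2·0.83^k.
Need 0.83^k ≤ 2.2e-7/2.14e-2 = 1.02804e-05.
k ≥ ln(1.02804e-05)/ln(0.83) = -11.4853/-0.18633 = 61.640.
Smallest integer k = 62.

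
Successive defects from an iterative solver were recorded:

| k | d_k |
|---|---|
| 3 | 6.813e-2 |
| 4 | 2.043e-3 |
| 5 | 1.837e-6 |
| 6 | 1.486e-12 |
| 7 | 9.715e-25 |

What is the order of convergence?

2

Consecutive ratios: d_7/d_6 = 9.715e-25/1.486e-12 = 6.53769e-13, d_6/d_5 = 1.486e-12/1.837e-6 = 8.08928e-07.
p ≈ ln(6.53769e-13)/ln(8.08928e-07) = -28.0560/-14.0276 ≈ 2.00.
So the convergence is quadratic (order 2).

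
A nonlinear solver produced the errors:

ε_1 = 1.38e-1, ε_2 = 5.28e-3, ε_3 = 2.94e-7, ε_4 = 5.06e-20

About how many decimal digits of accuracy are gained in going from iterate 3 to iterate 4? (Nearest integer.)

Digits gained ≈ log₁₀(ε_3/ε_4) = log₁₀(2.94e-7/5.06e-20) = log₁₀(5.81028e+12) ≈ 12.764.

13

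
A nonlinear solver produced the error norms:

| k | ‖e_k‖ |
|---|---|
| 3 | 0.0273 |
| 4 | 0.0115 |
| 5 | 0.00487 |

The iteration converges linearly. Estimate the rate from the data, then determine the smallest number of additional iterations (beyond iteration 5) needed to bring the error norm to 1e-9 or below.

18

Rate ρ ≈ ‖e_5‖/‖e_4‖ = 0.00487/0.0115 = 0.4235.
After j more steps, ‖e_{5+j}‖ ≈ 0.00487·ρ^j; need ρ^j ≤ 1e-9/0.00487 = 2.05339e-07.
j ≥ ln(2.05339e-07)/ln(0.4235) = -15.3986/-0.85920 = 17.922.
So 18 more iterations are needed.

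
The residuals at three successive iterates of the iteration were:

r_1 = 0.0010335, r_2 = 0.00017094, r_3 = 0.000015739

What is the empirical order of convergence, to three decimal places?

p ≈ ln(r_3/r_2) / ln(r_2/r_1)
  = ln(0.000015739/0.00017094) / ln(0.00017094/0.0010335)
  = ln(0.0920732) / ln(0.165399)
  = -2.385171 / -1.799395 ≈ 1.325541

1.326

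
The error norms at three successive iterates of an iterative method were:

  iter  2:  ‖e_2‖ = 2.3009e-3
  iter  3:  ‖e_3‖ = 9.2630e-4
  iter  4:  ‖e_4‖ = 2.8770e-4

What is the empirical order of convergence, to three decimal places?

p ≈ ln(‖e_4‖/‖e_3‖) / ln(‖e_3‖/‖e_2‖)
  = ln(2.8770e-4/9.2630e-4) / ln(9.2630e-4/2.3009e-3)
  = ln(0.310591) / ln(0.402582)
  = -1.169278 / -0.909856 ≈ 1.285124

1.285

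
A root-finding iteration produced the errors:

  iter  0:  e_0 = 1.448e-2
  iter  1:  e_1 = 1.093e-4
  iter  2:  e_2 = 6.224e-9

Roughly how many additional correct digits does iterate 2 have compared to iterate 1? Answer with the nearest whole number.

Digits gained ≈ log₁₀(e_1/e_2) = log₁₀(1.093e-4/6.224e-9) = log₁₀(17561.1) ≈ 4.245.

4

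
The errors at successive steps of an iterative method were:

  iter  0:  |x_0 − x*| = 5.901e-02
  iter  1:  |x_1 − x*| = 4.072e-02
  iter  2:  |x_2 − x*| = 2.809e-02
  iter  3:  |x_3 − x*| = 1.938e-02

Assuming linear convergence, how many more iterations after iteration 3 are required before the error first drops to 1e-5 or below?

21

Rate ρ ≈ |x_3 − x*|/|x_2 − x*| = 1.938e-02/2.809e-02 = 0.6899.
After j more steps, |x_{3+j} − x*| ≈ 1.938e-02·ρ^j; need ρ^j ≤ 1e-5/1.938e-02 = 0.000515996.
j ≥ ln(0.000515996)/ln(0.6899) = -7.5694/-0.37121 = 20.391.
So 21 more iterations are needed.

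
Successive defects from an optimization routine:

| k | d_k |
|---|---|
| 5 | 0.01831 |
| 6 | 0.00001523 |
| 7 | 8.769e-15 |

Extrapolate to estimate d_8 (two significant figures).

First estimate the order: p ≈ ln(d_7/d_6) / ln(d_6/d_5) = ln(8.769e-15/0.00001523)/ln(0.00001523/0.01831) = ln(5.75772e-10)/ln(0.000831786) ≈ 2.9999.
Then d_8 ≈ d_7·(d_7/d_6)^p = 8.769e-15·(5.75772e-10)^2.9999 = 8.769e-15·1.91283e-28 ≈ 1.677e-42.

1.7e-42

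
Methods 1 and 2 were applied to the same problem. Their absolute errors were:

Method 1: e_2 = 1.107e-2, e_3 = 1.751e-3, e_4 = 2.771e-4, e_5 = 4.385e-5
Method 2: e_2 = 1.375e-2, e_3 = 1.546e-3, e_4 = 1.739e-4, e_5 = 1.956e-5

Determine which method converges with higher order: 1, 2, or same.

same

Method 1: p ≈ ln(4.385e-5/2.771e-4)/ln(2.771e-4/1.751e-3) ≈ 1.00.
Method 2: p ≈ ln(1.956e-5/1.739e-4)/ln(1.739e-4/1.546e-3) ≈ 1.00.
Both orders ≈ 1.0 — effectively the same.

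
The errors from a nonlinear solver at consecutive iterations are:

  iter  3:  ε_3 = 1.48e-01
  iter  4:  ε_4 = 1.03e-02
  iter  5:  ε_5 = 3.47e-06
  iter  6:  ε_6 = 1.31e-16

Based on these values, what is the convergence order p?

3

Consecutive ratios: ε_6/ε_5 = 1.31e-16/3.47e-06 = 3.77522e-11, ε_5/ε_4 = 3.47e-06/1.03e-02 = 0.000336893.
p ≈ ln(3.77522e-11)/ln(0.000336893) = -24.0000/-7.9957 ≈ 3.00.
So the convergence is cubic (order 3).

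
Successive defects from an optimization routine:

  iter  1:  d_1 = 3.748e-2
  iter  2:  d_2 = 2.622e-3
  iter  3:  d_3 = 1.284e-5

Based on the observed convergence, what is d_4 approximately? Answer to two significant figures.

3.1e-10

First estimate the order: p ≈ ln(d_3/d_2) / ln(d_2/d_1) = ln(1.284e-5/2.622e-3)/ln(2.622e-3/3.748e-2) = ln(0.00489703)/ln(0.0699573) ≈ 1.9998.
Then d_4 ≈ d_3·(d_3/d_2)^p = 1.284e-5·(0.00489703)^1.9998 = 1.284e-5·2.40064e-05 ≈ 3.082e-10.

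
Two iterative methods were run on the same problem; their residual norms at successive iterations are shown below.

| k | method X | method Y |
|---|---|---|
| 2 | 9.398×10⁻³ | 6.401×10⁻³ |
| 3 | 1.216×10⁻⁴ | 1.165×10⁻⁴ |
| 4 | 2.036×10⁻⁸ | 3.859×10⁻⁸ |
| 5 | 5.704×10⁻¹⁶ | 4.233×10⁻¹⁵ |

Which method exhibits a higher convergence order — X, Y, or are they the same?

same

Method X: p ≈ ln(5.704×10⁻¹⁶/2.036×10⁻⁸)/ln(2.036×10⁻⁸/1.216×10⁻⁴) ≈ 2.00.
Method Y: p ≈ ln(4.233×10⁻¹⁵/3.859×10⁻⁸)/ln(3.859×10⁻⁸/1.165×10⁻⁴) ≈ 2.00.
Both orders ≈ 2.0 — effectively the same.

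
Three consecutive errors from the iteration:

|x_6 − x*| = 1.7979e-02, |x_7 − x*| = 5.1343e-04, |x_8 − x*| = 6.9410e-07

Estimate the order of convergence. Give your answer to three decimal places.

p ≈ ln(|x_8 − x*|/|x_7 − x*|) / ln(|x_7 − x*|/|x_6 − x*|)
  = ln(6.9410e-07/5.1343e-04) / ln(5.1343e-04/1.7979e-02)
  = ln(0.00135189) / ln(0.0285572)
  = -6.606252 / -3.555846 ≈ 1.857857

1.858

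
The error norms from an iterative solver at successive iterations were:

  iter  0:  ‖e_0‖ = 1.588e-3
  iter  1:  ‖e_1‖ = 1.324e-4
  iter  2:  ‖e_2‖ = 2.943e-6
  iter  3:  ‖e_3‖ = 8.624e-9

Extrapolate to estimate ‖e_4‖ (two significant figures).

1.1e-12

First estimate the order: p ≈ ln(‖e_3‖/‖e_2‖) / ln(‖e_2‖/‖e_1‖) = ln(8.624e-9/2.943e-6)/ln(2.943e-6/1.324e-4) = ln(0.00293034)/ln(0.0222281) ≈ 1.5323.
Then ‖e_4‖ ≈ ‖e_3‖·(‖e_3‖/‖e_2‖)^p = 8.624e-9·(0.00293034)^1.5323 = 8.624e-9·0.000131389 ≈ 1.133e-12.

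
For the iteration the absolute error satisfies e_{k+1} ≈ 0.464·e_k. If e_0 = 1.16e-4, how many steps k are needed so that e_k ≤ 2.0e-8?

12

After k steps, e_k ≈ 1.16e-4·0.464^k.
Need 0.464^k ≤ 2.0e-8/1.16e-4 = 0.000172414.
k ≥ ln(0.000172414)/ln(0.464) = -8.6656/-0.76787 = 11.285.
Smallest integer k = 12.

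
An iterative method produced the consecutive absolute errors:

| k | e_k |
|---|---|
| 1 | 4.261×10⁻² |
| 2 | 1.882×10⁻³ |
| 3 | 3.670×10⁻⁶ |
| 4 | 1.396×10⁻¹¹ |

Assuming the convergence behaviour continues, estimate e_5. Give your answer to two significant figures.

2.0e-22

First estimate the order: p ≈ ln(e_4/e_3) / ln(e_3/e_2) = ln(1.396×10⁻¹¹/3.670×10⁻⁶)/ln(3.670×10⁻⁶/1.882×10⁻³) = ln(3.80381e-06)/ln(0.00195005) ≈ 2.0000.
Then e_5 ≈ e_4·(e_4/e_3)^p = 1.396×10⁻¹¹·(3.80381e-06)^2.0000 = 1.396×10⁻¹¹·1.4469e-11 ≈ 2.02e-22.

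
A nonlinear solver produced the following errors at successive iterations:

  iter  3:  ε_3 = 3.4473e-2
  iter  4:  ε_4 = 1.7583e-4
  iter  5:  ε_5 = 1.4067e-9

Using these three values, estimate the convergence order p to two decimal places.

2.22

p ≈ ln(ε_5/ε_4) / ln(ε_4/ε_3)
  = ln(1.4067e-9/1.7583e-4) / ln(1.7583e-4/3.4473e-2)
  = ln(8.00034e-06) / ln(0.00510051)
  = -11.73603 / -5.27841 ≈ 2.22340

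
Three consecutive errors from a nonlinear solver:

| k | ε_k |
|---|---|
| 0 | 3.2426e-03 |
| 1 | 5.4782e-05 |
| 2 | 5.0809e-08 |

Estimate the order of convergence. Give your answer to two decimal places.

p ≈ ln(ε_2/ε_1) / ln(ε_1/ε_0)
  = ln(5.0809e-08/5.4782e-05) / ln(5.4782e-05/3.2426e-03)
  = ln(0.000927476) / ln(0.0168945)
  = -6.98304 / -4.08077 ≈ 1.71121

1.71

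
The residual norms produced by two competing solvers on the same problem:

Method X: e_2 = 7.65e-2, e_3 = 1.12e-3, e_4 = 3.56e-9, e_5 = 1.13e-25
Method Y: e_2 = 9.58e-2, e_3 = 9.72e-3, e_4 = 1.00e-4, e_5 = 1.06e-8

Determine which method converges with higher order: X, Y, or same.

Method X: p ≈ ln(1.13e-25/3.56e-9)/ln(3.56e-9/1.12e-3) ≈ 3.00.
Method Y: p ≈ ln(1.06e-8/1.00e-4)/ln(1.00e-4/9.72e-3) ≈ 2.00.
Method X has the higher order (≈3.0 vs ≈2.0).

X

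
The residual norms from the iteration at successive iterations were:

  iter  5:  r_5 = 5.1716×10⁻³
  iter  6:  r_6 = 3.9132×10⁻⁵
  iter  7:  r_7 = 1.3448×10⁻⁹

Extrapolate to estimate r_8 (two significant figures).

First estimate the order: p ≈ ln(r_7/r_6) / ln(r_6/r_5) = ln(1.3448×10⁻⁹/3.9132×10⁻⁵)/ln(3.9132×10⁻⁵/5.1716×10⁻³) = ln(3.43657e-05)/ln(0.00756671) ≈ 2.1045.
Then r_8 ≈ r_7·(r_7/r_6)^p = 1.3448×10⁻⁹·(3.43657e-05)^2.1045 = 1.3448×10⁻⁹·4.03437e-10 ≈ 5.425e-19.

5.4e-19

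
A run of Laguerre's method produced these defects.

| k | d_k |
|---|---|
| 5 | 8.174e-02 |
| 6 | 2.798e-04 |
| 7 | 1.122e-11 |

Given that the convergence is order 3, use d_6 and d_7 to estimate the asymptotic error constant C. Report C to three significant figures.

C ≈ d_7 / d_6^3
  = 1.122e-11 / (2.798e-04)^3
  = 1.122e-11 / 2.1905e-11 ≈ 0.51221

0.512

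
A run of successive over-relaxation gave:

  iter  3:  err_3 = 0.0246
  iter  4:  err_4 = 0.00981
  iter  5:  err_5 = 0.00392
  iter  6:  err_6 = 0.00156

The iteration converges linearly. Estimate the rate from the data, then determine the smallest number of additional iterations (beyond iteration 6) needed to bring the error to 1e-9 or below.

Rate ρ ≈ err_6/err_5 = 0.00156/0.00392 = 0.3980.
After j more steps, err_{6+j} ≈ 0.00156·ρ^j; need ρ^j ≤ 1e-9/0.00156 = 6.41026e-07.
j ≥ ln(6.41026e-07)/ln(0.3980) = -14.2602/-0.92130 = 15.478.
So 16 more iterations are needed.

16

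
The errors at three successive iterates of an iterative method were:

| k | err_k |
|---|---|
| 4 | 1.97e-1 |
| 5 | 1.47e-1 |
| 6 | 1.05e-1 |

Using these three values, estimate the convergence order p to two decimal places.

1.15

p ≈ ln(err_6/err_5) / ln(err_5/err_4)
  = ln(1.05e-1/1.47e-1) / ln(1.47e-1/1.97e-1)
  = ln(0.714286) / ln(0.746193)
  = -0.33647 / -0.29277 ≈ 1.14926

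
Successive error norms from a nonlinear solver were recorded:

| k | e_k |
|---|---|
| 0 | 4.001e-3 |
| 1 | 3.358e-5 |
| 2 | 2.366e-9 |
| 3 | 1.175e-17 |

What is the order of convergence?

2

Consecutive ratios: e_3/e_2 = 1.175e-17/2.366e-9 = 4.96619e-09, e_2/e_1 = 2.366e-9/3.358e-5 = 7.04586e-05.
p ≈ ln(4.96619e-09)/ln(7.04586e-05) = -19.1206/-9.5605 ≈ 2.00.
So the convergence is quadratic (order 2).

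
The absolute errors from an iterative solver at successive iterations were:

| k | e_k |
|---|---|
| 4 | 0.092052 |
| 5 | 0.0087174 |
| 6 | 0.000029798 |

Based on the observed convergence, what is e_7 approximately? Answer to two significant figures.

3.4e-11

First estimate the order: p ≈ ln(e_6/e_5) / ln(e_5/e_4) = ln(0.000029798/0.0087174)/ln(0.0087174/0.092052) = ln(0.00341822)/ln(0.0947008) ≈ 2.4092.
Then e_7 ≈ e_6·(e_6/e_5)^p = 0.000029798·(0.00341822)^2.4092 = 0.000029798·1.14401e-06 ≈ 3.409e-11.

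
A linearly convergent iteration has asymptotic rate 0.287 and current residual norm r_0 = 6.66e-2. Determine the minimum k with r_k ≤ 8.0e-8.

11

After k steps, r_k ≈ 6.66e-2·0.287^k.
Need 0.287^k ≤ 8.0e-8/6.66e-2 = 1.2012e-06.
k ≥ ln(1.2012e-06)/ln(0.287) = -13.6322/-1.24827 = 10.921.
Smallest integer k = 11.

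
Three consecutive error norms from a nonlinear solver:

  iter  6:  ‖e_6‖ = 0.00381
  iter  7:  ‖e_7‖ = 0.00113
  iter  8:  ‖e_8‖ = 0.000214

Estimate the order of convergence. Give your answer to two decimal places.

p ≈ ln(‖e_8‖/‖e_7‖) / ln(‖e_7‖/‖e_6‖)
  = ln(0.000214/0.00113) / ln(0.00113/0.00381)
  = ln(0.189381) / ln(0.296588)
  = -1.66399 / -1.21541 ≈ 1.36908

1.37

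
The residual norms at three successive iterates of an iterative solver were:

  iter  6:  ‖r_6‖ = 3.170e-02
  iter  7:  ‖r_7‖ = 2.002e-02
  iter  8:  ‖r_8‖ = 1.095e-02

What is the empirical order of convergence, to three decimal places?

1.313

p ≈ ln(‖r_8‖/‖r_7‖) / ln(‖r_7‖/‖r_6‖)
  = ln(1.095e-02/2.002e-02) / ln(2.002e-02/3.170e-02)
  = ln(0.546953) / ln(0.631546)
  = -0.603392 / -0.459584 ≈ 1.312909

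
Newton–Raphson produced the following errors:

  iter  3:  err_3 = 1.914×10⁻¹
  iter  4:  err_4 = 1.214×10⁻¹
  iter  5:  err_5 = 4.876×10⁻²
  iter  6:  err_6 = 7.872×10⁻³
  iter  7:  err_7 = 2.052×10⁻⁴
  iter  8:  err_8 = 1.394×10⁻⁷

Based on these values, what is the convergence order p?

2

Consecutive ratios: err_8/err_7 = 1.394×10⁻⁷/2.052×10⁻⁴ = 0.000679337, err_7/err_6 = 2.052×10⁻⁴/7.872×10⁻³ = 0.0260671.
p ≈ ln(0.000679337)/ln(0.0260671) = -7.2944/-3.6471 ≈ 2.00.
So the convergence is quadratic (order 2).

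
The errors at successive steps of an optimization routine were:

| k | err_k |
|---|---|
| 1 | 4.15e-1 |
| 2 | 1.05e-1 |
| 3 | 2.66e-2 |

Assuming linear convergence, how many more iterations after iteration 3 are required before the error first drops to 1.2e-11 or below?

16

Rate ρ ≈ err_3/err_2 = 2.66e-2/1.05e-1 = 0.2533.
After j more steps, err_{3+j} ≈ 2.66e-2·ρ^j; need ρ^j ≤ 1.2e-11/2.66e-2 = 4.51128e-10.
j ≥ ln(4.51128e-10)/ln(0.2533) = -21.5193/-1.37318 = 15.671.
So 16 more iterations are needed.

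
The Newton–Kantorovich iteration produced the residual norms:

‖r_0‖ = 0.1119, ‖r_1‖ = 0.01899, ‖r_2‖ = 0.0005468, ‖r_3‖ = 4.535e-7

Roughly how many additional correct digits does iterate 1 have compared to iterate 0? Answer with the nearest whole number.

1

Digits gained ≈ log₁₀(‖r_0‖/‖r_1‖) = log₁₀(0.1119/0.01899) = log₁₀(5.89258) ≈ 0.770.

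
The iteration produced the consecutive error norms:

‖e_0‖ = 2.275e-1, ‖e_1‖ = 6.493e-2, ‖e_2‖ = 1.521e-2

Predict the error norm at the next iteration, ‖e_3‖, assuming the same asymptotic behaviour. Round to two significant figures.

2.8e-3

First estimate the order: p ≈ ln(‖e_2‖/‖e_1‖) / ln(‖e_1‖/‖e_0‖) = ln(1.521e-2/6.493e-2)/ln(6.493e-2/2.275e-1) = ln(0.234252)/ln(0.285407) ≈ 1.1575.
Then ‖e_3‖ ≈ ‖e_2‖·(‖e_2‖/‖e_1‖)^p = 1.521e-2·(0.234252)^1.1575 = 1.521e-2·0.186384 ≈ 0.002835.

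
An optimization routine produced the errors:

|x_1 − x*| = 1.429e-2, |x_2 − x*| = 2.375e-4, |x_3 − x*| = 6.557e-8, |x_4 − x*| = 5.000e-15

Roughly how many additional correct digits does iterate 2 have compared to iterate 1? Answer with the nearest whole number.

Digits gained ≈ log₁₀(|x_1 − x*|/|x_2 − x*|) = log₁₀(1.429e-2/2.375e-4) = log₁₀(60.1684) ≈ 1.779.

2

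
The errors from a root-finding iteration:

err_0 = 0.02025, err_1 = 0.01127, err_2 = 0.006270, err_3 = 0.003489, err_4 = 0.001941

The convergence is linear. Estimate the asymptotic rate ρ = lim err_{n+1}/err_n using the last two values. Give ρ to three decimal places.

0.556

ρ ≈ err_4/err_3 = 0.001941/0.003489 = 0.55632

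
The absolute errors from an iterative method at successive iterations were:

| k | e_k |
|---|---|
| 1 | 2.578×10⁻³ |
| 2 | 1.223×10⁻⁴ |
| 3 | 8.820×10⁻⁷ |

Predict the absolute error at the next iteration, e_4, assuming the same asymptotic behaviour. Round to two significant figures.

3.0e-10

First estimate the order: p ≈ ln(e_3/e_2) / ln(e_2/e_1) = ln(8.820×10⁻⁷/1.223×10⁻⁴)/ln(1.223×10⁻⁴/2.578×10⁻³) = ln(0.00721177)/ln(0.0474399) ≈ 1.6180.
Then e_4 ≈ e_3·(e_3/e_2)^p = 8.820×10⁻⁷·(0.00721177)^1.6180 = 8.820×10⁻⁷·0.000342225 ≈ 3.018e-10.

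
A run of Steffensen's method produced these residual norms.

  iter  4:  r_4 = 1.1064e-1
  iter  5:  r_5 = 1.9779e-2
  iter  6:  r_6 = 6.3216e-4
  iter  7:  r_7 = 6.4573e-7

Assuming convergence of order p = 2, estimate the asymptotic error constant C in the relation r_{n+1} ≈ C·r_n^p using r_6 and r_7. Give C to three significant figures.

1.62

C ≈ r_7 / r_6^2
  = 6.4573e-7 / (6.3216e-4)^2
  = 6.4573e-7 / 3.99626e-07 ≈ 1.6158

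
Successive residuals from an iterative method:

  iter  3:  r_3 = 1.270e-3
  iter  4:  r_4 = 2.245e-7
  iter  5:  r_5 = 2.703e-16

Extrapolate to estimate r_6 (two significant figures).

First estimate the order: p ≈ ln(r_5/r_4) / ln(r_4/r_3) = ln(2.703e-16/2.245e-7)/ln(2.245e-7/1.270e-3) = ln(1.20401e-09)/ln(0.000176772) ≈ 2.3769.
Then r_6 ≈ r_5·(r_5/r_4)^p = 2.703e-16·(1.20401e-09)^2.3769 = 2.703e-16·6.30303e-22 ≈ 1.704e-37.

1.7e-37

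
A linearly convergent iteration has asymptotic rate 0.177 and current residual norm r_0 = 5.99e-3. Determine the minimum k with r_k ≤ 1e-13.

After k steps, r_k ≈ 5.99e-3·0.177^k.
Need 0.177^k ≤ 1e-13/5.99e-3 = 1.66945e-11.
k ≥ ln(1.66945e-11)/ln(0.177) = -24.8159/-1.73161 = 14.331.
Smallest integer k = 15.

15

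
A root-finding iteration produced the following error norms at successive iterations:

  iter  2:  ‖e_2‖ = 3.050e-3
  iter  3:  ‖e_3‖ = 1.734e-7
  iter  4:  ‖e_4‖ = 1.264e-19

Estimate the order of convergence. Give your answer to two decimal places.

2.86

p ≈ ln(‖e_4‖/‖e_3‖) / ln(‖e_3‖/‖e_2‖)
  = ln(1.264e-19/1.734e-7) / ln(1.734e-7/3.050e-3)
  = ln(7.2895e-13) / ln(5.68525e-05)
  = -27.94717 / -9.77505 ≈ 2.85903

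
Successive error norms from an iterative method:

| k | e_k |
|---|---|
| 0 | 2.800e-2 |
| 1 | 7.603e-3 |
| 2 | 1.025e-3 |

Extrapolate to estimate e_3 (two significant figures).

4.7e-5

First estimate the order: p ≈ ln(e_2/e_1) / ln(e_1/e_0) = ln(1.025e-3/7.603e-3)/ln(7.603e-3/2.800e-2) = ln(0.134815)/ln(0.271536) ≈ 1.5371.
Then e_3 ≈ e_2·(e_2/e_1)^p = 1.025e-3·(0.134815)^1.5371 = 1.025e-3·0.0459537 ≈ 4.71e-05.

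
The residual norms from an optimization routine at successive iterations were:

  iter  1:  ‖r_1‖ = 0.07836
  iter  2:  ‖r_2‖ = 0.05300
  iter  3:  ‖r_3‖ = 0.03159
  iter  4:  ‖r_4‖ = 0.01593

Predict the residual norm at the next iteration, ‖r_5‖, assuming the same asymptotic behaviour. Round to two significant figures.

6.4e-3

First estimate the order: p ≈ ln(‖r_4‖/‖r_3‖) / ln(‖r_3‖/‖r_2‖) = ln(0.01593/0.03159)/ln(0.03159/0.05300) = ln(0.504274)/ln(0.596038) ≈ 1.3231.
Then ‖r_5‖ ≈ ‖r_4‖·(‖r_4‖/‖r_3‖)^p = 0.01593·(0.504274)^1.3231 = 0.01593·0.404202 ≈ 0.006439.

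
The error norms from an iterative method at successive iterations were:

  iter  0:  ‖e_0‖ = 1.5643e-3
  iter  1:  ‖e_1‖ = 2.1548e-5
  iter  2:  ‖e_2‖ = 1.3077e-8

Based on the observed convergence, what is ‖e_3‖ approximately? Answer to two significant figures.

First estimate the order: p ≈ ln(‖e_2‖/‖e_1‖) / ln(‖e_1‖/‖e_0‖) = ln(1.3077e-8/2.1548e-5)/ln(2.1548e-5/1.5643e-3) = ln(0.000606878)/ln(0.0137749) ≈ 1.7287.
Then ‖e_3‖ ≈ ‖e_2‖·(‖e_2‖/‖e_1‖)^p = 1.3077e-8·(0.000606878)^1.7287 = 1.3077e-8·2.74756e-06 ≈ 3.593e-14.

3.6e-14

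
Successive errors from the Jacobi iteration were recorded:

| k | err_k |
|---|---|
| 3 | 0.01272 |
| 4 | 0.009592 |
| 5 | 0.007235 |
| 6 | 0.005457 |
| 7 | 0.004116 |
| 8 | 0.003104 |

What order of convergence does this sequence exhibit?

1

Consecutive ratios: err_8/err_7 = 0.003104/0.004116 = 0.75413, err_7/err_6 = 0.004116/0.005457 = 0.754261.
p ≈ ln(0.75413)/ln(0.754261) = -0.2822/-0.2820 ≈ 1.00.
So the convergence is linear (order 1).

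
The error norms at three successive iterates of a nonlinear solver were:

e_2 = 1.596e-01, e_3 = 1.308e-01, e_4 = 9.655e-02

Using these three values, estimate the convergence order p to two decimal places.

1.53

p ≈ ln(e_4/e_3) / ln(e_3/e_2)
  = ln(9.655e-02/1.308e-01) / ln(1.308e-01/1.596e-01)
  = ln(0.73815) / ln(0.819549)
  = -0.30361 / -0.19900 ≈ 1.52568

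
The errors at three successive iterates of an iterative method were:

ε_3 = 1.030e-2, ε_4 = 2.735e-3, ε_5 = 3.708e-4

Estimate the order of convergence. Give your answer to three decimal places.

1.507

p ≈ ln(ε_5/ε_4) / ln(ε_4/ε_3)
  = ln(3.708e-4/2.735e-3) / ln(2.735e-3/1.030e-2)
  = ln(0.135576) / ln(0.265534)
  = -1.998223 / -1.326012 ≈ 1.506942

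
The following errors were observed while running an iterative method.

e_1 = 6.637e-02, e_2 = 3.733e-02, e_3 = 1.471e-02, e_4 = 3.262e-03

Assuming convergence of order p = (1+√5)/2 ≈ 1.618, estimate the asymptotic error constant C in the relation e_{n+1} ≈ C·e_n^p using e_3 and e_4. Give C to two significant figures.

C ≈ e_4 / e_3^1.618
  = 3.262e-03 / (1.471e-02)^1.618
  = 3.262e-03 / 0.00108442 ≈ 3.0081

3.0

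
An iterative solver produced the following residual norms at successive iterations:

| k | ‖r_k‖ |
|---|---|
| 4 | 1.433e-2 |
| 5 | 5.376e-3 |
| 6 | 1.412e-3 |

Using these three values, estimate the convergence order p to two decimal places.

1.36

p ≈ ln(‖r_6‖/‖r_5‖) / ln(‖r_5‖/‖r_4‖)
  = ln(1.412e-3/5.376e-3) / ln(5.376e-3/1.433e-2)
  = ln(0.262649) / ln(0.375157)
  = -1.33694 / -0.98041 ≈ 1.36365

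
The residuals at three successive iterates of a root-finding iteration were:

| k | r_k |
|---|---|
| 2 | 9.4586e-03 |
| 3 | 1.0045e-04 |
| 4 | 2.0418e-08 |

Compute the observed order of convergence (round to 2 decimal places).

1.87

p ≈ ln(r_4/r_3) / ln(r_3/r_2)
  = ln(2.0418e-08/1.0045e-04) / ln(1.0045e-04/9.4586e-03)
  = ln(0.000203265) / ln(0.01062)
  = -8.50100 / -4.54502 ≈ 1.87040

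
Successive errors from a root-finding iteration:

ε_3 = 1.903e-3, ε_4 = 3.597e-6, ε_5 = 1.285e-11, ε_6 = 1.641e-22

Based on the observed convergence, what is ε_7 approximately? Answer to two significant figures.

2.7e-44

First estimate the order: p ≈ ln(ε_6/ε_5) / ln(ε_5/ε_4) = ln(1.641e-22/1.285e-11)/ln(1.285e-11/3.597e-6) = ln(1.27704e-11)/ln(3.57242e-06) ≈ 1.9999.
Then ε_7 ≈ ε_6·(ε_6/ε_5)^p = 1.641e-22·(1.27704e-11)^1.9999 = 1.641e-22·1.63493e-22 ≈ 2.683e-44.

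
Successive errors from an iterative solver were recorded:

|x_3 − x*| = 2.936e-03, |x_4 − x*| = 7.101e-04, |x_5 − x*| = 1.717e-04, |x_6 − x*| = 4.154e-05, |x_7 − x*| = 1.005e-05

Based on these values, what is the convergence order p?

Consecutive ratios: |x_7 − x*|/|x_6 − x*| = 1.005e-05/4.154e-05 = 0.241935, |x_6 − x*|/|x_5 − x*| = 4.154e-05/1.717e-04 = 0.241934.
p ≈ ln(0.241935)/ln(0.241934) = -1.4191/-1.4191 ≈ 1.00.
So the convergence is linear (order 1).

1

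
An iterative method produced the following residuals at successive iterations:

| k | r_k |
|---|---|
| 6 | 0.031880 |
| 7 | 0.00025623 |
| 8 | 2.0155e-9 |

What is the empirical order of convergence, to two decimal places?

2.44

p ≈ ln(r_8/r_7) / ln(r_7/r_6)
  = ln(2.0155e-9/0.00025623) / ln(0.00025623/0.031880)
  = ln(7.86598e-06) / ln(0.00803733)
  = -11.75296 / -4.82366 ≈ 2.43652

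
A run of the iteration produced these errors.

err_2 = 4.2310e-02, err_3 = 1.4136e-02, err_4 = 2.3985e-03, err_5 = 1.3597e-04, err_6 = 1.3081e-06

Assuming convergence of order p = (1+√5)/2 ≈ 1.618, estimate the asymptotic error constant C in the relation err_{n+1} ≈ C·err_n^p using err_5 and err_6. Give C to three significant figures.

C ≈ err_6 / err_5^1.618
  = 1.3081e-06 / (1.3597e-04)^1.618
  = 1.3081e-06 / 5.54512e-07 ≈ 2.359

2.36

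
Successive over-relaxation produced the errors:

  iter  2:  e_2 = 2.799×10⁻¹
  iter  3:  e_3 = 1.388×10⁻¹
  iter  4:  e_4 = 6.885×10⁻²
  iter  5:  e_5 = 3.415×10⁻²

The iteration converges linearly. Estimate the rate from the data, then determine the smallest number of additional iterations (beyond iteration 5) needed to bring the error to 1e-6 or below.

Rate ρ ≈ e_5/e_4 = 3.415×10⁻²/6.885×10⁻² = 0.4960.
After j more steps, e_{5+j} ≈ 3.415×10⁻²·ρ^j; need ρ^j ≤ 1e-6/3.415×10⁻² = 2.92826e-05.
j ≥ ln(2.92826e-05)/ln(0.4960) = -10.4385/-0.70118 = 14.887.
So 15 more iterations are needed.

15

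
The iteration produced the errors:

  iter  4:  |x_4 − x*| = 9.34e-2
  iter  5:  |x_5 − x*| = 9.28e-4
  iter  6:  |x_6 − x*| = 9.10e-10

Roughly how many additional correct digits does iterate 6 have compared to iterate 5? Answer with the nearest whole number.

6

Digits gained ≈ log₁₀(|x_5 − x*|/|x_6 − x*|) = log₁₀(9.28e-4/9.10e-10) = log₁₀(1.01978e+06) ≈ 6.009.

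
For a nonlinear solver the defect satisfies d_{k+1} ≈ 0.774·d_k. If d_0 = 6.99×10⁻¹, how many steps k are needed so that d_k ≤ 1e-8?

71

After k steps, d_k ≈ 6.99×10⁻¹·0.774^k.
Need 0.774^k ≤ 1e-8/6.99×10⁻¹ = 1.43062e-08.
k ≥ ln(1.43062e-08)/ln(0.774) = -18.0626/-0.25618 = 70.507.
Smallest integer k = 71.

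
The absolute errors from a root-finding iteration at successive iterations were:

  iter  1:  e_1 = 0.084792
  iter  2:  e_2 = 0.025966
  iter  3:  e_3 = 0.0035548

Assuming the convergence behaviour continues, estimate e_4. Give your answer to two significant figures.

First estimate the order: p ≈ ln(e_3/e_2) / ln(e_2/e_1) = ln(0.0035548/0.025966)/ln(0.025966/0.084792) = ln(0.136902)/ln(0.306232) ≈ 1.6803.
Then e_4 ≈ e_3·(e_3/e_2)^p = 0.0035548·(0.136902)^1.6803 = 0.0035548·0.0353923 ≈ 0.0001258.

1.3e-4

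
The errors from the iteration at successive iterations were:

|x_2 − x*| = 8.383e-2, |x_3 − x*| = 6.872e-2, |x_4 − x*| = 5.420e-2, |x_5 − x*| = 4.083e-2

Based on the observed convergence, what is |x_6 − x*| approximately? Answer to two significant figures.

First estimate the order: p ≈ ln(|x_5 − x*|/|x_4 − x*|) / ln(|x_4 − x*|/|x_3 − x*|) = ln(4.083e-2/5.420e-2)/ln(5.420e-2/6.872e-2) = ln(0.753321)/ln(0.788708) ≈ 1.1934.
Then |x_6 − x*| ≈ |x_5 − x*|·(|x_5 − x*|/|x_4 − x*|)^p = 4.083e-2·(0.753321)^1.1934 = 4.083e-2·0.713162 ≈ 0.02912.

2.9e-2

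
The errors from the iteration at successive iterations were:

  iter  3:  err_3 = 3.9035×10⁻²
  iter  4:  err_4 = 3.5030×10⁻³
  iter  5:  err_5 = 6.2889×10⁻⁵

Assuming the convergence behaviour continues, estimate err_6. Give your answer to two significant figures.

First estimate the order: p ≈ ln(err_5/err_4) / ln(err_4/err_3) = ln(6.2889×10⁻⁵/3.5030×10⁻³)/ln(3.5030×10⁻³/3.9035×10⁻²) = ln(0.0179529)/ln(0.08974) ≈ 1.6675.
Then err_6 ≈ err_5·(err_5/err_4)^p = 6.2889×10⁻⁵·(0.0179529)^1.6675 = 6.2889×10⁻⁵·0.00122679 ≈ 7.715e-08.

7.7e-8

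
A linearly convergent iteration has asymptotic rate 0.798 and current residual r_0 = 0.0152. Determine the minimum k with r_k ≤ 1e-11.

94

After k steps, r_k ≈ 0.0152·0.798^k.
Need 0.798^k ≤ 1e-11/0.0152 = 6.57895e-10.
k ≥ ln(6.57895e-10)/ln(0.798) = -21.1420/-0.22565 = 93.694.
Smallest integer k = 94.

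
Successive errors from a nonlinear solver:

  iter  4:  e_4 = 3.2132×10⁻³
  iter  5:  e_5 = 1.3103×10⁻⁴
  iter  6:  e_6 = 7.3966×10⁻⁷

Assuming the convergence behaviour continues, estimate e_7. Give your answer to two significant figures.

First estimate the order: p ≈ ln(e_6/e_5) / ln(e_5/e_4) = ln(7.3966×10⁻⁷/1.3103×10⁻⁴)/ln(1.3103×10⁻⁴/3.2132×10⁻³) = ln(0.00564497)/ln(0.0407787) ≈ 1.6180.
Then e_7 ≈ e_6·(e_6/e_5)^p = 7.3966×10⁻⁷·(0.00564497)^1.6180 = 7.3966×10⁻⁷·0.000230244 ≈ 1.703e-10.

1.7e-10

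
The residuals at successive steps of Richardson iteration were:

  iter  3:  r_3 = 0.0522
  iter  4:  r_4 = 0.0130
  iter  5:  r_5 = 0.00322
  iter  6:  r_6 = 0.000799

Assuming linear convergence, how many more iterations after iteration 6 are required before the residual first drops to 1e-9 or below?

Rate ρ ≈ r_6/r_5 = 0.000799/0.00322 = 0.2481.
After j more steps, r_{6+j} ≈ 0.000799·ρ^j; need ρ^j ≤ 1e-9/0.000799 = 1.25156e-06.
j ≥ ln(1.25156e-06)/ln(0.2481) = -13.5911/-1.39392 = 9.750.
So 10 more iterations are needed.

10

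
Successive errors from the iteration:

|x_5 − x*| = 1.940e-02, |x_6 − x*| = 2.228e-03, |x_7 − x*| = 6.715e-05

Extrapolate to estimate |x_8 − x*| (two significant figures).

First estimate the order: p ≈ ln(|x_7 − x*|/|x_6 − x*|) / ln(|x_6 − x*|/|x_5 − x*|) = ln(6.715e-05/2.228e-03)/ln(2.228e-03/1.940e-02) = ln(0.0301391)/ln(0.114845) ≈ 1.6181.
Then |x_8 − x*| ≈ |x_7 − x*|·(|x_7 − x*|/|x_6 − x*|)^p = 6.715e-05·(0.0301391)^1.6181 = 6.715e-05·0.00346004 ≈ 2.323e-07.

2.3e-7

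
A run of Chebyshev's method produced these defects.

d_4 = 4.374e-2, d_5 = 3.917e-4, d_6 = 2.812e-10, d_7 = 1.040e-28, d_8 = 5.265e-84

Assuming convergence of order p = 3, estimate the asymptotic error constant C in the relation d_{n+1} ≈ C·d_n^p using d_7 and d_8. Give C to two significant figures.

4.7

C ≈ d_8 / d_7^3
  = 5.265e-84 / (1.040e-28)^3
  = 5.265e-84 / 1.12486e-84 ≈ 4.6806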